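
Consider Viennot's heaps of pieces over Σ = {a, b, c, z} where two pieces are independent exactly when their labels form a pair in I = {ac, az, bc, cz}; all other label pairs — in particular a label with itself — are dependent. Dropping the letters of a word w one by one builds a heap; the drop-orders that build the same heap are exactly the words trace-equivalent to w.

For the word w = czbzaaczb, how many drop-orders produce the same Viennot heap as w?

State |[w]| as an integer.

216

#0=c has no predecessor
#1=z has no predecessor
#2=b depends on [1:z]
#3=z depends on [2:b]
#4=a depends on [2:b]
#5=a depends on [4:a]
#6=c depends on [0:c]
#7=z depends on [3:z]
#8=b depends on [5:a, 7:z]
sources: [0:c, 1:z]
N(rest) = Σ N(rest − s) over sources s of rest; N(one piece) = 1:
  size 1 → [6]=1  [8]=1
  size 2 → [0,6]=1  [5,8]=1  [6,8]=2  [7,8]=1
  size 3 → [0,6,8]=3  [3,7,8]=1  [4,5,8]=1  [5,6,8]=3  [5,7,8]=2  [6,7,8]=3
  size 4 → [0,5,6,8]=6  [0,6,7,8]=6  [3,5,7,8]=3  [3,6,7,8]=4  [4,5,6,8]=4  [4,5,7,8]=3  [5,6,7,8]=8
  size 5 → [0,3,6,7,8]=10  [0,4,5,6,8]=10  [0,5,6,7,8]=20  [3,4,5,7,8]=6  [3,5,6,7,8]=15  [4,5,6,7,8]=15
  size 6 → [0,3,5,6,7,8]=45  [0,4,5,6,7,8]=45  [2,3,4,5,7,8]=6  [3,4,5,6,7,8]=36
  size 7 → [0,3,4,5,6,7,8]=126  [1,2,3,4,5,7,8]=6  [2,3,4,5,6,7,8]=42
  first=0(c) contributes 48
  first=1(z) contributes 168
|[w]| = 216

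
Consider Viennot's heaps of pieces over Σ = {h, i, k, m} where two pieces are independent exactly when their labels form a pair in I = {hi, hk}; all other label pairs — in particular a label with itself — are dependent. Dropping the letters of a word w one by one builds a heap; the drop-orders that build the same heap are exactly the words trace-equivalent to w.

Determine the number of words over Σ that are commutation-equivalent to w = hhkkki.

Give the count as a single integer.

#0=h has no predecessor
#1=h depends on [0:h]
#2=k has no predecessor
#3=k depends on [2:k]
#4=k depends on [3:k]
#5=i depends on [4:k]
sources: [0:h, 2:k]
N(rest) = Σ N(rest − s) over sources s of rest; N(one piece) = 1:
  size 1 → [1]=1  [5]=1
  size 2 → [0,1]=1  [1,5]=2  [4,5]=1
  size 3 → [0,1,5]=3  [1,4,5]=3  [3,4,5]=1
  size 4 → [0,1,4,5]=6  [1,3,4,5]=4  [2,3,4,5]=1
  first=0(h) contributes 5
  first=2(k) contributes 10
|[w]| = 15

15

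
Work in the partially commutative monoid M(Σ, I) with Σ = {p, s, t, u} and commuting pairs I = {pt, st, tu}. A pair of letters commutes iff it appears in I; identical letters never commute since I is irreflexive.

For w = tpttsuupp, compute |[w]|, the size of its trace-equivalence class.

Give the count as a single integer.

84

drop 0:t onto floor
drop 1:p onto floor
drop 2:t onto {0:t}
drop 3:t onto {2:t}
drop 4:s onto {1:p}
drop 5:u onto {4:s}
drop 6:u onto {5:u}
drop 7:p onto {6:u}
drop 8:p onto {7:p}
ground layer = {0:t, 1:p}
drop-orders for the pieces not yet dropped (sum over which currently-grounded one goes next):
  1 to go: {3} 1  {8} 1
  2 to go: {2,3} 1  {3,8} 2  {7,8} 1
  3 to go: {0,2,3} 1  {2,3,8} 3  {3,7,8} 3  {6,7,8} 1
  4 to go: {0,2,3,8} 4  {2,3,7,8} 6  {3,6,7,8} 4  {5,6,7,8} 1
  5 to go: {0,2,3,7,8} 10  {2,3,6,7,8} 10  {3,5,6,7,8} 5  {4,5,6,7,8} 1
  6 to go: {0,2,3,6,7,8} 20  {1,4,5,6,7,8} 1  {2,3,5,6,7,8} 15  {3,4,5,6,7,8} 6
  7 to go: {0,2,3,5,6,7,8} 35  {1,3,4,5,6,7,8} 7  {2,3,4,5,6,7,8} 21
  if 0:t drops first: 28 orders
  if 1:p drops first: 56 orders
heap linearizations: 84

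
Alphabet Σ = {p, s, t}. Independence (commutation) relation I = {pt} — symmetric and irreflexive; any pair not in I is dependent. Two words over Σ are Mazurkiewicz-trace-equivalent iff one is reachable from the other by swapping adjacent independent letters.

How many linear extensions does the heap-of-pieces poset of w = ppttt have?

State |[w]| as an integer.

piece 0:p — minimal
piece 1:p rests on {0:p}
piece 2:t — minimal
piece 3:t rests on {2:t}
piece 4:t rests on {3:t}
minimal pieces: {0:p, 2:t}
ways to finish when only these pieces remain (= sum over removing one remaining piece with nothing left below it):
  1 left: {1}→1  {4}→1
  2 left: {0,1}→1  {1,4}→2  {3,4}→1
  3 left: {0,1,4}→3  {1,3,4}→3  {2,3,4}→1
  placing 0:p first → 4 extensions
  placing 2:t first → 6 extensions
total linear extensions = 10

10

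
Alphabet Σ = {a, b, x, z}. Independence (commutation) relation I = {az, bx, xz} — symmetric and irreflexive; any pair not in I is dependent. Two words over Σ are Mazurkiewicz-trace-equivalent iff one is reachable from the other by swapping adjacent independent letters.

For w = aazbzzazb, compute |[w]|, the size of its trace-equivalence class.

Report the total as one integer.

12

#0=a has no predecessor
#1=a depends on [0:a]
#2=z has no predecessor
#3=b depends on [1:a, 2:z]
#4=z depends on [3:b]
#5=z depends on [4:z]
#6=a depends on [3:b]
#7=z depends on [5:z]
#8=b depends on [6:a, 7:z]
sources: [0:a, 2:z]
N(rest) = Σ N(rest − s) over sources s of rest; N(one piece) = 1:
  size 1 → [8]=1
  size 2 → [6,8]=1  [7,8]=1
  size 3 → [5,7,8]=1  [6,7,8]=2
  size 4 → [4,5,7,8]=1  [5,6,7,8]=3
  size 5 → [4,5,6,7,8]=4
  size 6 → [3,4,5,6,7,8]=4
  size 7 → [1,3,4,5,6,7,8]=4  [2,3,4,5,6,7,8]=4
  first=0(a) contributes 8
  first=2(z) contributes 4
|[w]| = 12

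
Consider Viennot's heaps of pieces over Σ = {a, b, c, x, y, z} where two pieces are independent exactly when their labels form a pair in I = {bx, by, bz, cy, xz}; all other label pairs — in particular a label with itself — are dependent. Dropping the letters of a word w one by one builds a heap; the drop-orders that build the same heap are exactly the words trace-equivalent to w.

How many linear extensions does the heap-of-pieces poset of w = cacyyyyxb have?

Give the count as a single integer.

20

drop 0:c onto floor
drop 1:a onto {0:c}
drop 2:c onto {1:a}
drop 3:y onto {1:a}
drop 4:y onto {3:y}
drop 5:y onto {4:y}
drop 6:y onto {5:y}
drop 7:x onto {2:c, 6:y}
drop 8:b onto {2:c}
ground layer = {0:c}
drop-orders for the pieces not yet dropped (sum over which currently-grounded one goes next):
  1 to go: {7} 1  {8} 1
  2 to go: {6,7} 1  {7,8} 2
  3 to go: {2,7,8} 2  {5,6,7} 1  {6,7,8} 3
  4 to go: {2,6,7,8} 5  {4,5,6,7} 1  {5,6,7,8} 4
  5 to go: {2,5,6,7,8} 9  {3,4,5,6,7} 1  {4,5,6,7,8} 5
  6 to go: {2,4,5,6,7,8} 14  {3,4,5,6,7,8} 6
  7 to go: {2,3,4,5,6,7,8} 20
  if 0:c drops first: 20 orders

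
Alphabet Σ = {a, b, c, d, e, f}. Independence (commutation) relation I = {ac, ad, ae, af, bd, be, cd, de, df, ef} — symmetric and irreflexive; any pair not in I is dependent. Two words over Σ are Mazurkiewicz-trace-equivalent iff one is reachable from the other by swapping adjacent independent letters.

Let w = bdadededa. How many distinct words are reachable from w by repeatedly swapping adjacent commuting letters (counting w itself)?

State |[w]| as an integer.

1260

0(b) covers ∅
1(d) covers ∅
2(a) covers 0:b
3(d) covers 1:d
4(e) covers ∅
5(d) covers 3:d
6(e) covers 4:e
7(d) covers 5:d
8(a) covers 2:a
floor of heap: 0:b, 1:d, 4:e
completions by unplaced set U, small U first (add the entries for U minus each lowest piece of U):
  |U|=1: {6}:1  {7}:1  {8}:1
  |U|=2: {2,8}:1  {4,6}:1  {5,7}:1  {6,7}:2  {6,8}:2  {7,8}:2
  |U|=3: {0,2,8}:1  {2,6,8}:3  {2,7,8}:3  {3,5,7}:1  {4,6,7}:3  {4,6,8}:3  {5,6,7}:3  {5,7,8}:3  {6,7,8}:6
  |U|=4: {0,2,6,8}:4  {0,2,7,8}:4  {1,3,5,7}:1  {2,4,6,8}:6  {2,5,7,8}:6  {2,6,7,8}:12  {3,5,6,7}:4  {3,5,7,8}:4  {4,5,6,7}:6  {4,6,7,8}:12  {5,6,7,8}:12
  |U|=5: {0,2,4,6,8}:10  {0,2,5,7,8}:10  {0,2,6,7,8}:20  {1,3,5,6,7}:5  {1,3,5,7,8}:5  {2,3,5,7,8}:10  {2,4,6,7,8}:30  {2,5,6,7,8}:30  {3,4,5,6,7}:10  {3,5,6,7,8}:20  {4,5,6,7,8}:30
  |U|=6: {0,2,3,5,7,8}:20  {0,2,4,6,7,8}:60  {0,2,5,6,7,8}:60  {1,2,3,5,7,8}:15  {1,3,4,5,6,7}:15  {1,3,5,6,7,8}:30  {2,3,5,6,7,8}:60  {2,4,5,6,7,8}:90  {3,4,5,6,7,8}:60
  |U|=7: {0,1,2,3,5,7,8}:35  {0,2,3,5,6,7,8}:140  {0,2,4,5,6,7,8}:210  {1,2,3,5,6,7,8}:105  {1,3,4,5,6,7,8}:105  {2,3,4,5,6,7,8}:210
  start at 0(b): 420
  start at 1(d): 560
  start at 4(e): 280
sum over floor = 1260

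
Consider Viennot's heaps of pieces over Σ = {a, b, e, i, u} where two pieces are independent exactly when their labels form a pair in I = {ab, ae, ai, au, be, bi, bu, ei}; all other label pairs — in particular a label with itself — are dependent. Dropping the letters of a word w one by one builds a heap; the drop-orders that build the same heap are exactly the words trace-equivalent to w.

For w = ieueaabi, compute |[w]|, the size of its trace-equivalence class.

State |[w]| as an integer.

#0=i has no predecessor
#1=e has no predecessor
#2=u depends on [0:i, 1:e]
#3=e depends on [2:u]
#4=a has no predecessor
#5=a depends on [4:a]
#6=b has no predecessor
#7=i depends on [2:u]
sources: [0:i, 1:e, 4:a, 6:b]
N(rest) = Σ N(rest − s) over sources s of rest; N(one piece) = 1:
  size 1 → [3]=1  [5]=1  [6]=1  [7]=1
  size 2 → [3,5]=2  [3,6]=2  [3,7]=2  [4,5]=1  [5,6]=2  [5,7]=2  [6,7]=2
  size 3 → [2,3,7]=2  [3,4,5]=3  [3,5,6]=6  [3,5,7]=6  [3,6,7]=6  [4,5,6]=3  [4,5,7]=3  [5,6,7]=6
  size 4 → [0,2,3,7]=2  [1,2,3,7]=2  [2,3,5,7]=8  [2,3,6,7]=8  [3,4,5,6]=12  [3,4,5,7]=12  [3,5,6,7]=24  [4,5,6,7]=12
  size 5 → [0,1,2,3,7]=4  [0,2,3,5,7]=10  [0,2,3,6,7]=10  [1,2,3,5,7]=10  [1,2,3,6,7]=10  [2,3,4,5,7]=20  [2,3,5,6,7]=40  [3,4,5,6,7]=60
  size 6 → [0,1,2,3,5,7]=24  [0,1,2,3,6,7]=24  [0,2,3,4,5,7]=30  [0,2,3,5,6,7]=60  [1,2,3,4,5,7]=30  [1,2,3,5,6,7]=60  [2,3,4,5,6,7]=120
  first=0(i) contributes 210
  first=1(e) contributes 210
  first=4(a) contributes 168
  first=6(b) contributes 84
|[w]| = 672

672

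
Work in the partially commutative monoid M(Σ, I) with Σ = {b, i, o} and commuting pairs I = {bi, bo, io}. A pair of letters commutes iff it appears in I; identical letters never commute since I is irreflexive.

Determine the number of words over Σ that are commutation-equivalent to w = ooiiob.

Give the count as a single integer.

0(o) covers ∅
1(o) covers 0:o
2(i) covers ∅
3(i) covers 2:i
4(o) covers 1:o
5(b) covers ∅
floor of heap: 0:o, 2:i, 5:b
completions by unplaced set U, small U first (add the entries for U minus each lowest piece of U):
  |U|=1: {3}:1  {4}:1  {5}:1
  |U|=2: {1,4}:1  {2,3}:1  {3,4}:2  {3,5}:2  {4,5}:2
  |U|=3: {0,1,4}:1  {1,3,4}:3  {1,4,5}:3  {2,3,4}:3  {2,3,5}:3  {3,4,5}:6
  |U|=4: {0,1,3,4}:4  {0,1,4,5}:4  {1,2,3,4}:6  {1,3,4,5}:12  {2,3,4,5}:12
  start at 0(o): 30
  start at 2(i): 20
  start at 5(b): 10
sum over floor = 60

60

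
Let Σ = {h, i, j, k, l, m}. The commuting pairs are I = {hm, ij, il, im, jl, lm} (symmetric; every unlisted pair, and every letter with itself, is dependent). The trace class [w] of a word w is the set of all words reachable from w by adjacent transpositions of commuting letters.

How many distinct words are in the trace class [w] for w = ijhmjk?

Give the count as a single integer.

5

drop 0:i onto floor
drop 1:j onto floor
drop 2:h onto {0:i, 1:j}
drop 3:m onto {1:j}
drop 4:j onto {2:h, 3:m}
drop 5:k onto {4:j}
ground layer = {0:i, 1:j}
drop-orders for the pieces not yet dropped (sum over which currently-grounded one goes next):
  1 to go: {5} 1
  2 to go: {4,5} 1
  3 to go: {2,4,5} 1  {3,4,5} 1
  4 to go: {0,2,4,5} 1  {2,3,4,5} 2
  if 0:i drops first: 2 orders
  if 1:j drops first: 3 orders
heap linearizations: 5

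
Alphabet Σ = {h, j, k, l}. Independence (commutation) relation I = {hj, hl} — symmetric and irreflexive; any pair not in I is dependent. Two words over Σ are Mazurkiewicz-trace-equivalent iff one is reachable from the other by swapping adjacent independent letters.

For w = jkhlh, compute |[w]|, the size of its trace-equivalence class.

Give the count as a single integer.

0(j) covers ∅
1(k) covers 0:j
2(h) covers 1:k
3(l) covers 1:k
4(h) covers 2:h
floor of heap: 0:j
completions by unplaced set U, small U first (add the entries for U minus each lowest piece of U):
  |U|=1: {3}:1  {4}:1
  |U|=2: {2,4}:1  {3,4}:2
  |U|=3: {2,3,4}:3
  start at 0(j): 3

3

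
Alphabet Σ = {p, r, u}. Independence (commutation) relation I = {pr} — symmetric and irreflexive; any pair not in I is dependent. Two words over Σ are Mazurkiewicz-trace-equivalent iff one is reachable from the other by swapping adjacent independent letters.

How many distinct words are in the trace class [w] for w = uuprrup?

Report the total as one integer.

3

0(u) covers ∅
1(u) covers 0:u
2(p) covers 1:u
3(r) covers 1:u
4(r) covers 3:r
5(u) covers 2:p, 4:r
6(p) covers 5:u
floor of heap: 0:u
completions by unplaced set U, small U first (add the entries for U minus each lowest piece of U):
  |U|=1: {6}:1
  |U|=2: {5,6}:1
  |U|=3: {2,5,6}:1  {4,5,6}:1
  |U|=4: {2,4,5,6}:2  {3,4,5,6}:1
  |U|=5: {2,3,4,5,6}:3
  start at 0(u): 3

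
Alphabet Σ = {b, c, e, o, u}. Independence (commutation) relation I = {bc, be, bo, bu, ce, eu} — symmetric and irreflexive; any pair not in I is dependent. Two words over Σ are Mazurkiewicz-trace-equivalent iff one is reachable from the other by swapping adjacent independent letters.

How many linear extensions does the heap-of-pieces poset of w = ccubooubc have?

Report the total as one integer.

36

piece 0:c — minimal
piece 1:c rests on {0:c}
piece 2:u rests on {1:c}
piece 3:b — minimal
piece 4:o rests on {2:u}
piece 5:o rests on {4:o}
piece 6:u rests on {5:o}
piece 7:b rests on {3:b}
piece 8:c rests on {6:u}
minimal pieces: {0:c, 3:b}
ways to finish when only these pieces remain (= sum over removing one remaining piece with nothing left below it):
  1 left: {7}→1  {8}→1
  2 left: {3,7}→1  {6,8}→1  {7,8}→2
  3 left: {3,7,8}→3  {5,6,8}→1  {6,7,8}→3
  4 left: {3,6,7,8}→6  {4,5,6,8}→1  {5,6,7,8}→4
  5 left: {2,4,5,6,8}→1  {3,5,6,7,8}→10  {4,5,6,7,8}→5
  6 left: {1,2,4,5,6,8}→1  {2,4,5,6,7,8}→6  {3,4,5,6,7,8}→15
  7 left: {0,1,2,4,5,6,8}→1  {1,2,4,5,6,7,8}→7  {2,3,4,5,6,7,8}→21
  placing 0:c first → 28 extensions
  placing 3:b first → 8 extensions
total linear extensions = 36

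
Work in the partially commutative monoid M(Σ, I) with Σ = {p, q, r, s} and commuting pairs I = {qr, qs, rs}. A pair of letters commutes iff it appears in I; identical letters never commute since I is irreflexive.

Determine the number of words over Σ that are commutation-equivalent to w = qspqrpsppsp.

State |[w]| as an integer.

0(q) covers ∅
1(s) covers ∅
2(p) covers 0:q, 1:s
3(q) covers 2:p
4(r) covers 2:p
5(p) covers 3:q, 4:r
6(s) covers 5:p
7(p) covers 6:s
8(p) covers 7:p
9(s) covers 8:p
10(p) covers 9:s
floor of heap: 0:q, 1:s
completions by unplaced set U, small U first (add the entries for U minus each lowest piece of U):
  |U|=1: {10}:1
  |U|=2: {9,10}:1
  |U|=3: {8,9,10}:1
  |U|=4: {7,8,9,10}:1
  |U|=5: {6,7,8,9,10}:1
  |U|=6: {5,6,7,8,9,10}:1
  |U|=7: {3,5,6,7,8,9,10}:1  {4,5,6,7,8,9,10}:1
  |U|=8: {3,4,5,6,7,8,9,10}:2
  |U|=9: {2,3,4,5,6,7,8,9,10}:2
  start at 0(q): 2
  start at 1(s): 2
sum over floor = 4

4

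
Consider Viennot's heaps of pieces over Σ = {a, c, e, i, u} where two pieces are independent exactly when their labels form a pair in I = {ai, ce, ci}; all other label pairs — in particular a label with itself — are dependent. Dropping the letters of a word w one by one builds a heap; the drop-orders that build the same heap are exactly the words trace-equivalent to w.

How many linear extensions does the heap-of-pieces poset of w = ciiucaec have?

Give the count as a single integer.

6

piece 0:c — minimal
piece 1:i — minimal
piece 2:i rests on {1:i}
piece 3:u rests on {0:c, 2:i}
piece 4:c rests on {3:u}
piece 5:a rests on {4:c}
piece 6:e rests on {5:a}
piece 7:c rests on {5:a}
minimal pieces: {0:c, 1:i}
ways to finish when only these pieces remain (= sum over removing one remaining piece with nothing left below it):
  1 left: {6}→1  {7}→1
  2 left: {6,7}→2
  3 left: {5,6,7}→2
  4 left: {4,5,6,7}→2
  5 left: {3,4,5,6,7}→2
  6 left: {0,3,4,5,6,7}→2  {2,3,4,5,6,7}→2
  placing 0:c first → 2 extensions
  placing 1:i first → 4 extensions
total linear extensions = 6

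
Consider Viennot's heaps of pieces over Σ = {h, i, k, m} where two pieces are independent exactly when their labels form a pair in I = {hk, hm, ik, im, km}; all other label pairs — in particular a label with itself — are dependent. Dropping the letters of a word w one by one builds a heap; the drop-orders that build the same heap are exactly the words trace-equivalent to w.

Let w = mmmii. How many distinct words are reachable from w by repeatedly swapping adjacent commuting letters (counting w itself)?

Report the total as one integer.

0(m) covers ∅
1(m) covers 0:m
2(m) covers 1:m
3(i) covers ∅
4(i) covers 3:i
floor of heap: 0:m, 3:i
completions by unplaced set U, small U first (add the entries for U minus each lowest piece of U):
  |U|=1: {2}:1  {4}:1
  |U|=2: {1,2}:1  {2,4}:2  {3,4}:1
  |U|=3: {0,1,2}:1  {1,2,4}:3  {2,3,4}:3
  start at 0(m): 6
  start at 3(i): 4
sum over floor = 10

10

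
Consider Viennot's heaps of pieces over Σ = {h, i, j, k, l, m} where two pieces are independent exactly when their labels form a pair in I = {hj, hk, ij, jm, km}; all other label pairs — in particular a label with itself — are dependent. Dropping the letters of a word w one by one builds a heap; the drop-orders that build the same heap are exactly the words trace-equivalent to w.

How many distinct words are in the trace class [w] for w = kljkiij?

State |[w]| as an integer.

3

piece 0:k — minimal
piece 1:l rests on {0:k}
piece 2:j rests on {1:l}
piece 3:k rests on {2:j}
piece 4:i rests on {3:k}
piece 5:i rests on {4:i}
piece 6:j rests on {3:k}
minimal pieces: {0:k}
ways to finish when only these pieces remain (= sum over removing one remaining piece with nothing left below it):
  1 left: {5}→1  {6}→1
  2 left: {4,5}→1  {5,6}→2
  3 left: {4,5,6}→3
  4 left: {3,4,5,6}→3
  5 left: {2,3,4,5,6}→3
  placing 0:k first → 3 extensions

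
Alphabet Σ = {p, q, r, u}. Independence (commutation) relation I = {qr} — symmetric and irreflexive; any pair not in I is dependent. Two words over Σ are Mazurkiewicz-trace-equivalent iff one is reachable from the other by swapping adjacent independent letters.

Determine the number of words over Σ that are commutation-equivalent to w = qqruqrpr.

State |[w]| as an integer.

0(q) covers ∅
1(q) covers 0:q
2(r) covers ∅
3(u) covers 1:q, 2:r
4(q) covers 3:u
5(r) covers 3:u
6(p) covers 4:q, 5:r
7(r) covers 6:p
floor of heap: 0:q, 2:r
completions by unplaced set U, small U first (add the entries for U minus each lowest piece of U):
  |U|=1: {7}:1
  |U|=2: {6,7}:1
  |U|=3: {4,6,7}:1  {5,6,7}:1
  |U|=4: {4,5,6,7}:2
  |U|=5: {3,4,5,6,7}:2
  |U|=6: {1,3,4,5,6,7}:2  {2,3,4,5,6,7}:2
  start at 0(q): 4
  start at 2(r): 2
sum over floor = 6

6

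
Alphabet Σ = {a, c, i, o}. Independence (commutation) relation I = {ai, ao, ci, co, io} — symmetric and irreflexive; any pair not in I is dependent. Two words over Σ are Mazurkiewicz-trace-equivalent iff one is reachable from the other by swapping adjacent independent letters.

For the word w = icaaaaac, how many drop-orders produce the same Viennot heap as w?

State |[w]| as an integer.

8

0(i) covers ∅
1(c) covers ∅
2(a) covers 1:c
3(a) covers 2:a
4(a) covers 3:a
5(a) covers 4:a
6(a) covers 5:a
7(c) covers 6:a
floor of heap: 0:i, 1:c
completions by unplaced set U, small U first (add the entries for U minus each lowest piece of U):
  |U|=1: {0}:1  {7}:1
  |U|=2: {0,7}:2  {6,7}:1
  |U|=3: {0,6,7}:3  {5,6,7}:1
  |U|=4: {0,5,6,7}:4  {4,5,6,7}:1
  |U|=5: {0,4,5,6,7}:5  {3,4,5,6,7}:1
  |U|=6: {0,3,4,5,6,7}:6  {2,3,4,5,6,7}:1
  start at 0(i): 1
  start at 1(c): 7
sum over floor = 8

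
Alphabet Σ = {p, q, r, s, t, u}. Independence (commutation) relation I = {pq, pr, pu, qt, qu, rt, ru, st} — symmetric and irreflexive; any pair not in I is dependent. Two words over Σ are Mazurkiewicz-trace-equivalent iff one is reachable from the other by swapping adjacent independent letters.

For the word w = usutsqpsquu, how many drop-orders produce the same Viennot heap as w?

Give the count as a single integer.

15

drop 0:u onto floor
drop 1:s onto {0:u}
drop 2:u onto {1:s}
drop 3:t onto {2:u}
drop 4:s onto {2:u}
drop 5:q onto {4:s}
drop 6:p onto {3:t, 4:s}
drop 7:s onto {5:q, 6:p}
drop 8:q onto {7:s}
drop 9:u onto {7:s}
drop 10:u onto {9:u}
ground layer = {0:u}
drop-orders for the pieces not yet dropped (sum over which currently-grounded one goes next):
  1 to go: {8} 1  {10} 1
  2 to go: {8,10} 2  {9,10} 1
  3 to go: {8,9,10} 3
  4 to go: {7,8,9,10} 3
  5 to go: {5,7,8,9,10} 3  {6,7,8,9,10} 3
  6 to go: {3,6,7,8,9,10} 3  {5,6,7,8,9,10} 6
  7 to go: {3,5,6,7,8,9,10} 9  {4,5,6,7,8,9,10} 6
  8 to go: {3,4,5,6,7,8,9,10} 15
  9 to go: {2,3,4,5,6,7,8,9,10} 15
  if 0:u drops first: 15 orders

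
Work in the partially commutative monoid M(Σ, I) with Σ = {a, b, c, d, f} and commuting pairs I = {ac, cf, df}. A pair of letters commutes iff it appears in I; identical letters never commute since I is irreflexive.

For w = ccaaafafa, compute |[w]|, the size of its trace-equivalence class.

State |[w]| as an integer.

0(c) covers ∅
1(c) covers 0:c
2(a) covers ∅
3(a) covers 2:a
4(a) covers 3:a
5(f) covers 4:a
6(a) covers 5:f
7(f) covers 6:a
8(a) covers 7:f
floor of heap: 0:c, 2:a
completions by unplaced set U, small U first (add the entries for U minus each lowest piece of U):
  |U|=1: {1}:1  {8}:1
  |U|=2: {0,1}:1  {1,8}:2  {7,8}:1
  |U|=3: {0,1,8}:3  {1,7,8}:3  {6,7,8}:1
  |U|=4: {0,1,7,8}:6  {1,6,7,8}:4  {5,6,7,8}:1
  |U|=5: {0,1,6,7,8}:10  {1,5,6,7,8}:5  {4,5,6,7,8}:1
  |U|=6: {0,1,5,6,7,8}:15  {1,4,5,6,7,8}:6  {3,4,5,6,7,8}:1
  |U|=7: {0,1,4,5,6,7,8}:21  {1,3,4,5,6,7,8}:7  {2,3,4,5,6,7,8}:1
  start at 0(c): 8
  start at 2(a): 28
sum over floor = 36

36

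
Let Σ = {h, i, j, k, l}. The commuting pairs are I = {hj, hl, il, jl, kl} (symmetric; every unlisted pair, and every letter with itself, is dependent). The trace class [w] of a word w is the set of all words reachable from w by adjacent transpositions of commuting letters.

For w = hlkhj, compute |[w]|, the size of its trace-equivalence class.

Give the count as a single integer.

drop 0:h onto floor
drop 1:l onto floor
drop 2:k onto {0:h}
drop 3:h onto {2:k}
drop 4:j onto {2:k}
ground layer = {0:h, 1:l}
drop-orders for the pieces not yet dropped (sum over which currently-grounded one goes next):
  1 to go: {1} 1  {3} 1  {4} 1
  2 to go: {1,3} 2  {1,4} 2  {3,4} 2
  3 to go: {1,3,4} 6  {2,3,4} 2
  if 0:h drops first: 8 orders
  if 1:l drops first: 2 orders
heap linearizations: 10

10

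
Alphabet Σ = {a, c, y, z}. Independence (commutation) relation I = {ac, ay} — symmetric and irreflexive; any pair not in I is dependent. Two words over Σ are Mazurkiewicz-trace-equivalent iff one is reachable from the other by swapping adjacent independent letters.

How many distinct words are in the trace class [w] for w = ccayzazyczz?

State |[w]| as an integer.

4

0(c) covers ∅
1(c) covers 0:c
2(a) covers ∅
3(y) covers 1:c
4(z) covers 2:a, 3:y
5(a) covers 4:z
6(z) covers 5:a
7(y) covers 6:z
8(c) covers 7:y
9(z) covers 8:c
10(z) covers 9:z
floor of heap: 0:c, 2:a
completions by unplaced set U, small U first (add the entries for U minus each lowest piece of U):
  |U|=1: {10}:1
  |U|=2: {9,10}:1
  |U|=3: {8,9,10}:1
  |U|=4: {7,8,9,10}:1
  |U|=5: {6,7,8,9,10}:1
  |U|=6: {5,6,7,8,9,10}:1
  |U|=7: {4,5,6,7,8,9,10}:1
  |U|=8: {2,4,5,6,7,8,9,10}:1  {3,4,5,6,7,8,9,10}:1
  |U|=9: {1,3,4,5,6,7,8,9,10}:1  {2,3,4,5,6,7,8,9,10}:2
  start at 0(c): 3
  start at 2(a): 1
sum over floor = 4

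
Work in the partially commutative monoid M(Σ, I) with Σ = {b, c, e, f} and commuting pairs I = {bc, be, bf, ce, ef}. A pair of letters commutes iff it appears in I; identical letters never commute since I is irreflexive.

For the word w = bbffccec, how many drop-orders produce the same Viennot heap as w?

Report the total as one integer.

168

0(b) covers ∅
1(b) covers 0:b
2(f) covers ∅
3(f) covers 2:f
4(c) covers 3:f
5(c) covers 4:c
6(e) covers ∅
7(c) covers 5:c
floor of heap: 0:b, 2:f, 6:e
completions by unplaced set U, small U first (add the entries for U minus each lowest piece of U):
  |U|=1: {1}:1  {6}:1  {7}:1
  |U|=2: {0,1}:1  {1,6}:2  {1,7}:2  {5,7}:1  {6,7}:2
  |U|=3: {0,1,6}:3  {0,1,7}:3  {1,5,7}:3  {1,6,7}:6  {4,5,7}:1  {5,6,7}:3
  |U|=4: {0,1,5,7}:6  {0,1,6,7}:12  {1,4,5,7}:4  {1,5,6,7}:12  {3,4,5,7}:1  {4,5,6,7}:4
  |U|=5: {0,1,4,5,7}:10  {0,1,5,6,7}:30  {1,3,4,5,7}:5  {1,4,5,6,7}:20  {2,3,4,5,7}:1  {3,4,5,6,7}:5
  |U|=6: {0,1,3,4,5,7}:15  {0,1,4,5,6,7}:60  {1,2,3,4,5,7}:6  {1,3,4,5,6,7}:30  {2,3,4,5,6,7}:6
  start at 0(b): 42
  start at 2(f): 105
  start at 6(e): 21
sum over floor = 168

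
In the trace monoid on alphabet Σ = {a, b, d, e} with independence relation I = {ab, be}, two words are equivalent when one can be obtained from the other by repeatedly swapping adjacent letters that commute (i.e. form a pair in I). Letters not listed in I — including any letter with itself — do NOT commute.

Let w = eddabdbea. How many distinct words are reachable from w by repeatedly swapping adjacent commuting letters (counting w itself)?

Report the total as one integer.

6

#0=e has no predecessor
#1=d depends on [0:e]
#2=d depends on [1:d]
#3=a depends on [2:d]
#4=b depends on [2:d]
#5=d depends on [3:a, 4:b]
#6=b depends on [5:d]
#7=e depends on [5:d]
#8=a depends on [7:e]
sources: [0:e]
N(rest) = Σ N(rest − s) over sources s of rest; N(one piece) = 1:
  size 1 → [6]=1  [8]=1
  size 2 → [6,8]=2  [7,8]=1
  size 3 → [6,7,8]=3
  size 4 → [5,6,7,8]=3
  size 5 → [3,5,6,7,8]=3  [4,5,6,7,8]=3
  size 6 → [3,4,5,6,7,8]=6
  size 7 → [2,3,4,5,6,7,8]=6
  first=0(e) contributes 6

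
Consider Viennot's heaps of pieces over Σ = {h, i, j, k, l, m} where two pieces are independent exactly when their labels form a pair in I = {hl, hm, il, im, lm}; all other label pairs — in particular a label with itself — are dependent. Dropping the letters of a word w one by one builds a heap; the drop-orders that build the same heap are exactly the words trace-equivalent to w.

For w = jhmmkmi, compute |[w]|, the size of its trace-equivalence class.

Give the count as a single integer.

6

#0=j has no predecessor
#1=h depends on [0:j]
#2=m depends on [0:j]
#3=m depends on [2:m]
#4=k depends on [1:h, 3:m]
#5=m depends on [4:k]
#6=i depends on [4:k]
sources: [0:j]
N(rest) = Σ N(rest − s) over sources s of rest; N(one piece) = 1:
  size 1 → [5]=1  [6]=1
  size 2 → [5,6]=2
  size 3 → [4,5,6]=2
  size 4 → [1,4,5,6]=2  [3,4,5,6]=2
  size 5 → [1,3,4,5,6]=4  [2,3,4,5,6]=2
  first=0(j) contributes 6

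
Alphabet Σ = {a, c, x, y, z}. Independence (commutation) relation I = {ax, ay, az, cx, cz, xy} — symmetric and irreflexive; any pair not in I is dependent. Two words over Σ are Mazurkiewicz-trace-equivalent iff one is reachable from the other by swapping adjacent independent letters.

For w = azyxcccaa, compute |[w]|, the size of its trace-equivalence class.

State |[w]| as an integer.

0(a) covers ∅
1(z) covers ∅
2(y) covers 1:z
3(x) covers 1:z
4(c) covers 0:a, 2:y
5(c) covers 4:c
6(c) covers 5:c
7(a) covers 6:c
8(a) covers 7:a
floor of heap: 0:a, 1:z
completions by unplaced set U, small U first (add the entries for U minus each lowest piece of U):
  |U|=1: {3}:1  {8}:1
  |U|=2: {3,8}:2  {7,8}:1
  |U|=3: {3,7,8}:3  {6,7,8}:1
  |U|=4: {3,6,7,8}:4  {5,6,7,8}:1
  |U|=5: {3,5,6,7,8}:5  {4,5,6,7,8}:1
  |U|=6: {0,4,5,6,7,8}:1  {2,4,5,6,7,8}:1  {3,4,5,6,7,8}:6
  |U|=7: {0,2,4,5,6,7,8}:2  {0,3,4,5,6,7,8}:7  {2,3,4,5,6,7,8}:7
  start at 0(a): 7
  start at 1(z): 16
sum over floor = 23

23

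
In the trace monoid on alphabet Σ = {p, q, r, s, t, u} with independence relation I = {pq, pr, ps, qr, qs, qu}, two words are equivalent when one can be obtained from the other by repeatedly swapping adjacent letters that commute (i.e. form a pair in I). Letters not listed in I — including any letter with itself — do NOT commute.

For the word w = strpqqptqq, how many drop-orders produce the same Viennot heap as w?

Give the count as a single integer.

piece 0:s — minimal
piece 1:t rests on {0:s}
piece 2:r rests on {1:t}
piece 3:p rests on {1:t}
piece 4:q rests on {1:t}
piece 5:q rests on {4:q}
piece 6:p rests on {3:p}
piece 7:t rests on {2:r, 5:q, 6:p}
piece 8:q rests on {7:t}
piece 9:q rests on {8:q}
minimal pieces: {0:s}
ways to finish when only these pieces remain (= sum over removing one remaining piece with nothing left below it):
  1 left: {9}→1
  2 left: {8,9}→1
  3 left: {7,8,9}→1
  4 left: {2,7,8,9}→1  {5,7,8,9}→1  {6,7,8,9}→1
  5 left: {2,5,7,8,9}→2  {2,6,7,8,9}→2  {3,6,7,8,9}→1  {4,5,7,8,9}→1  {5,6,7,8,9}→2
  6 left: {2,3,6,7,8,9}→3  {2,4,5,7,8,9}→3  {2,5,6,7,8,9}→6  {3,5,6,7,8,9}→3  {4,5,6,7,8,9}→3
  7 left: {2,3,5,6,7,8,9}→12  {2,4,5,6,7,8,9}→12  {3,4,5,6,7,8,9}→6
  8 left: {2,3,4,5,6,7,8,9}→30
  placing 0:s first → 30 extensions

30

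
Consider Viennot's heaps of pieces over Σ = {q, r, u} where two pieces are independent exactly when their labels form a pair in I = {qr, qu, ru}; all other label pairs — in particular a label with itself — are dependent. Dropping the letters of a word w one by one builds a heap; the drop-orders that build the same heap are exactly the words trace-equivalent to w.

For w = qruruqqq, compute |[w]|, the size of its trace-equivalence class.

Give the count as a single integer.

0(q) covers ∅
1(r) covers ∅
2(u) covers ∅
3(r) covers 1:r
4(u) covers 2:u
5(q) covers 0:q
6(q) covers 5:q
7(q) covers 6:q
floor of heap: 0:q, 1:r, 2:u
completions by unplaced set U, small U first (add the entries for U minus each lowest piece of U):
  |U|=1: {3}:1  {4}:1  {7}:1
  |U|=2: {1,3}:1  {2,4}:1  {3,4}:2  {3,7}:2  {4,7}:2  {6,7}:1
  |U|=3: {1,3,4}:3  {1,3,7}:3  {2,3,4}:3  {2,4,7}:3  {3,4,7}:6  {3,6,7}:3  {4,6,7}:3  {5,6,7}:1
  |U|=4: {0,5,6,7}:1  {1,2,3,4}:6  {1,3,4,7}:12  {1,3,6,7}:6  {2,3,4,7}:12  {2,4,6,7}:6  {3,4,6,7}:12  {3,5,6,7}:4  {4,5,6,7}:4
  |U|=5: {0,3,5,6,7}:5  {0,4,5,6,7}:5  {1,2,3,4,7}:30  {1,3,4,6,7}:30  {1,3,5,6,7}:10  {2,3,4,6,7}:30  {2,4,5,6,7}:10  {3,4,5,6,7}:20
  |U|=6: {0,1,3,5,6,7}:15  {0,2,4,5,6,7}:15  {0,3,4,5,6,7}:30  {1,2,3,4,6,7}:90  {1,3,4,5,6,7}:60  {2,3,4,5,6,7}:60
  start at 0(q): 210
  start at 1(r): 105
  start at 2(u): 105
sum over floor = 420

420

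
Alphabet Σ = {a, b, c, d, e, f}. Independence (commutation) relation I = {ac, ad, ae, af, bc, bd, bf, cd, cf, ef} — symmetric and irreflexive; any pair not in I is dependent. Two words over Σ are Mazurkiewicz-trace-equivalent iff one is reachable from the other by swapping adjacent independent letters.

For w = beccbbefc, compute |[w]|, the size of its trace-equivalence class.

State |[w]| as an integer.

54

0(b) covers ∅
1(e) covers 0:b
2(c) covers 1:e
3(c) covers 2:c
4(b) covers 1:e
5(b) covers 4:b
6(e) covers 3:c, 5:b
7(f) covers ∅
8(c) covers 6:e
floor of heap: 0:b, 7:f
completions by unplaced set U, small U first (add the entries for U minus each lowest piece of U):
  |U|=1: {7}:1  {8}:1
  |U|=2: {6,8}:1  {7,8}:2
  |U|=3: {3,6,8}:1  {5,6,8}:1  {6,7,8}:3
  |U|=4: {2,3,6,8}:1  {3,5,6,8}:2  {3,6,7,8}:4  {4,5,6,8}:1  {5,6,7,8}:4
  |U|=5: {2,3,5,6,8}:3  {2,3,6,7,8}:5  {3,4,5,6,8}:3  {3,5,6,7,8}:10  {4,5,6,7,8}:5
  |U|=6: {2,3,4,5,6,8}:6  {2,3,5,6,7,8}:18  {3,4,5,6,7,8}:18
  |U|=7: {1,2,3,4,5,6,8}:6  {2,3,4,5,6,7,8}:42
  start at 0(b): 48
  start at 7(f): 6
sum over floor = 54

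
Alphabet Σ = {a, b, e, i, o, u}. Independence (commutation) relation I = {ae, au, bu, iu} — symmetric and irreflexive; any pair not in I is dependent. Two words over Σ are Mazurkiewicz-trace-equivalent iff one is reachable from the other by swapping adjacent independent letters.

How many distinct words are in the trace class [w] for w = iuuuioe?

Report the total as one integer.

10

drop 0:i onto floor
drop 1:u onto floor
drop 2:u onto {1:u}
drop 3:u onto {2:u}
drop 4:i onto {0:i}
drop 5:o onto {3:u, 4:i}
drop 6:e onto {5:o}
ground layer = {0:i, 1:u}
drop-orders for the pieces not yet dropped (sum over which currently-grounded one goes next):
  1 to go: {6} 1
  2 to go: {5,6} 1
  3 to go: {3,5,6} 1  {4,5,6} 1
  4 to go: {0,4,5,6} 1  {2,3,5,6} 1  {3,4,5,6} 2
  5 to go: {0,3,4,5,6} 3  {1,2,3,5,6} 1  {2,3,4,5,6} 3
  if 0:i drops first: 4 orders
  if 1:u drops first: 6 orders
heap linearizations: 10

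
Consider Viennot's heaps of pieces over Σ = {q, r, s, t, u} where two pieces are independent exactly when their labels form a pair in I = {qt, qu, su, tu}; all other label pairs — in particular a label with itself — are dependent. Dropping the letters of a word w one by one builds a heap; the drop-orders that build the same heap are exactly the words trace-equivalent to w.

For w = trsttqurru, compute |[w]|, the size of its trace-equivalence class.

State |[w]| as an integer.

15

0(t) covers ∅
1(r) covers 0:t
2(s) covers 1:r
3(t) covers 2:s
4(t) covers 3:t
5(q) covers 2:s
6(u) covers 1:r
7(r) covers 4:t, 5:q, 6:u
8(r) covers 7:r
9(u) covers 8:r
floor of heap: 0:t
completions by unplaced set U, small U first (add the entries for U minus each lowest piece of U):
  |U|=1: {9}:1
  |U|=2: {8,9}:1
  |U|=3: {7,8,9}:1
  |U|=4: {4,7,8,9}:1  {5,7,8,9}:1  {6,7,8,9}:1
  |U|=5: {3,4,7,8,9}:1  {4,5,7,8,9}:2  {4,6,7,8,9}:2  {5,6,7,8,9}:2
  |U|=6: {3,4,5,7,8,9}:3  {3,4,6,7,8,9}:3  {4,5,6,7,8,9}:6
  |U|=7: {2,3,4,5,7,8,9}:3  {3,4,5,6,7,8,9}:12
  |U|=8: {2,3,4,5,6,7,8,9}:15
  start at 0(t): 15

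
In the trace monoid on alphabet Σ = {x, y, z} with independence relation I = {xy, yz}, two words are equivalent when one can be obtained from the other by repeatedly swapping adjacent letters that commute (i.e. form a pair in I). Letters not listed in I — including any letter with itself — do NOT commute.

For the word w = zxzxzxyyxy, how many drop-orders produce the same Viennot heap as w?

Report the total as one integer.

piece 0:z — minimal
piece 1:x rests on {0:z}
piece 2:z rests on {1:x}
piece 3:x rests on {2:z}
piece 4:z rests on {3:x}
piece 5:x rests on {4:z}
piece 6:y — minimal
piece 7:y rests on {6:y}
piece 8:x rests on {5:x}
piece 9:y rests on {7:y}
minimal pieces: {0:z, 6:y}
ways to finish when only these pieces remain (= sum over removing one remaining piece with nothing left below it):
  1 left: {8}→1  {9}→1
  2 left: {5,8}→1  {7,9}→1  {8,9}→2
  3 left: {4,5,8}→1  {5,8,9}→3  {6,7,9}→1  {7,8,9}→3
  4 left: {3,4,5,8}→1  {4,5,8,9}→4  {5,7,8,9}→6  {6,7,8,9}→4
  5 left: {2,3,4,5,8}→1  {3,4,5,8,9}→5  {4,5,7,8,9}→10  {5,6,7,8,9}→10
  6 left: {1,2,3,4,5,8}→1  {2,3,4,5,8,9}→6  {3,4,5,7,8,9}→15  {4,5,6,7,8,9}→20
  7 left: {0,1,2,3,4,5,8}→1  {1,2,3,4,5,8,9}→7  {2,3,4,5,7,8,9}→21  {3,4,5,6,7,8,9}→35
  8 left: {0,1,2,3,4,5,8,9}→8  {1,2,3,4,5,7,8,9}→28  {2,3,4,5,6,7,8,9}→56
  placing 0:z first → 84 extensions
  placing 6:y first → 36 extensions
total linear extensions = 120

120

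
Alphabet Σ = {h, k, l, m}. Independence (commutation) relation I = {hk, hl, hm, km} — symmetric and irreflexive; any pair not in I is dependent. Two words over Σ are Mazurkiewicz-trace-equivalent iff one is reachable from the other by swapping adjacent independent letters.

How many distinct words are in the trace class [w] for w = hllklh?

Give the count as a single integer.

15

0(h) covers ∅
1(l) covers ∅
2(l) covers 1:l
3(k) covers 2:l
4(l) covers 3:k
5(h) covers 0:h
floor of heap: 0:h, 1:l
completions by unplaced set U, small U first (add the entries for U minus each lowest piece of U):
  |U|=1: {4}:1  {5}:1
  |U|=2: {0,5}:1  {3,4}:1  {4,5}:2
  |U|=3: {0,4,5}:3  {2,3,4}:1  {3,4,5}:3
  |U|=4: {0,3,4,5}:6  {1,2,3,4}:1  {2,3,4,5}:4
  start at 0(h): 5
  start at 1(l): 10
sum over floor = 15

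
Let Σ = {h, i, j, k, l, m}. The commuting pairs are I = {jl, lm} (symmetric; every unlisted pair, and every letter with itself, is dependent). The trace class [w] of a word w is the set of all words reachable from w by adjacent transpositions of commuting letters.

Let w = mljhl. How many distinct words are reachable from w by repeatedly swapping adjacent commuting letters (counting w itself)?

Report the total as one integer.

#0=m has no predecessor
#1=l has no predecessor
#2=j depends on [0:m]
#3=h depends on [1:l, 2:j]
#4=l depends on [3:h]
sources: [0:m, 1:l]
N(rest) = Σ N(rest − s) over sources s of rest; N(one piece) = 1:
  size 1 → [4]=1
  size 2 → [3,4]=1
  size 3 → [1,3,4]=1  [2,3,4]=1
  first=0(m) contributes 2
  first=1(l) contributes 1
|[w]| = 3

3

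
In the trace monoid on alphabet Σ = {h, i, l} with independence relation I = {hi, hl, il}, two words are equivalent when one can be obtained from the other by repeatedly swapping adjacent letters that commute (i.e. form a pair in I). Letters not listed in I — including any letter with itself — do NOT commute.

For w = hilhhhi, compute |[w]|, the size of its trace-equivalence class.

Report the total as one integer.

#0=h has no predecessor
#1=i has no predecessor
#2=l has no predecessor
#3=h depends on [0:h]
#4=h depends on [3:h]
#5=h depends on [4:h]
#6=i depends on [1:i]
sources: [0:h, 1:i, 2:l]
N(rest) = Σ N(rest − s) over sources s of rest; N(one piece) = 1:
  size 1 → [2]=1  [5]=1  [6]=1
  size 2 → [1,6]=1  [2,5]=2  [2,6]=2  [4,5]=1  [5,6]=2
  size 3 → [1,2,6]=3  [1,5,6]=3  [2,4,5]=3  [2,5,6]=6  [3,4,5]=1  [4,5,6]=3
  size 4 → [0,3,4,5]=1  [1,2,5,6]=12  [1,4,5,6]=6  [2,3,4,5]=4  [2,4,5,6]=12  [3,4,5,6]=4
  size 5 → [0,2,3,4,5]=5  [0,3,4,5,6]=5  [1,2,4,5,6]=30  [1,3,4,5,6]=10  [2,3,4,5,6]=20
  first=0(h) contributes 60
  first=1(i) contributes 30
  first=2(l) contributes 15
|[w]| = 105

105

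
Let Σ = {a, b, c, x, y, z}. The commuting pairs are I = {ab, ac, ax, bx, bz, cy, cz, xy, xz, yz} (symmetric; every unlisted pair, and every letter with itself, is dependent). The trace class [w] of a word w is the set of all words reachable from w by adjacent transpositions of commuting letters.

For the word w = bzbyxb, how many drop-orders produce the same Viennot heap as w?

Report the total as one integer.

30

drop 0:b onto floor
drop 1:z onto floor
drop 2:b onto {0:b}
drop 3:y onto {2:b}
drop 4:x onto floor
drop 5:b onto {3:y}
ground layer = {0:b, 1:z, 4:x}
drop-orders for the pieces not yet dropped (sum over which currently-grounded one goes next):
  1 to go: {1} 1  {4} 1  {5} 1
  2 to go: {1,4} 2  {1,5} 2  {3,5} 1  {4,5} 2
  3 to go: {1,3,5} 3  {1,4,5} 6  {2,3,5} 1  {3,4,5} 3
  4 to go: {0,2,3,5} 1  {1,2,3,5} 4  {1,3,4,5} 12  {2,3,4,5} 4
  if 0:b drops first: 20 orders
  if 1:z drops first: 5 orders
  if 4:x drops first: 5 orders
heap linearizations: 30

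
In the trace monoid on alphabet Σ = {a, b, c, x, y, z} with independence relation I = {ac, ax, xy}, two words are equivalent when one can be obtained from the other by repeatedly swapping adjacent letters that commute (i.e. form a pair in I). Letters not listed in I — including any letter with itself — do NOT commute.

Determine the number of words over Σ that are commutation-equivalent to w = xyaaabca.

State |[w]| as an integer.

piece 0:x — minimal
piece 1:y — minimal
piece 2:a rests on {1:y}
piece 3:a rests on {2:a}
piece 4:a rests on {3:a}
piece 5:b rests on {0:x, 4:a}
piece 6:c rests on {5:b}
piece 7:a rests on {5:b}
minimal pieces: {0:x, 1:y}
ways to finish when only these pieces remain (= sum over removing one remaining piece with nothing left below it):
  1 left: {6}→1  {7}→1
  2 left: {6,7}→2
  3 left: {5,6,7}→2
  4 left: {0,5,6,7}→2  {4,5,6,7}→2
  5 left: {0,4,5,6,7}→4  {3,4,5,6,7}→2
  6 left: {0,3,4,5,6,7}→6  {2,3,4,5,6,7}→2
  placing 0:x first → 2 extensions
  placing 1:y first → 8 extensions
total linear extensions = 10

10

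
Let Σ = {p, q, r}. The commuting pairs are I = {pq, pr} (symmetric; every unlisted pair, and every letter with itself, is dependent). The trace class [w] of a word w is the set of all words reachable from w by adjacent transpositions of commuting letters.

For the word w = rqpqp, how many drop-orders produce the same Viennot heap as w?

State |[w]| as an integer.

#0=r has no predecessor
#1=q depends on [0:r]
#2=p has no predecessor
#3=q depends on [1:q]
#4=p depends on [2:p]
sources: [0:r, 2:p]
N(rest) = Σ N(rest − s) over sources s of rest; N(one piece) = 1:
  size 1 → [3]=1  [4]=1
  size 2 → [1,3]=1  [2,4]=1  [3,4]=2
  size 3 → [0,1,3]=1  [1,3,4]=3  [2,3,4]=3
  first=0(r) contributes 6
  first=2(p) contributes 4
|[w]| = 10

10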